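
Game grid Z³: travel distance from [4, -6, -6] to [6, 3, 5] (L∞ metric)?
11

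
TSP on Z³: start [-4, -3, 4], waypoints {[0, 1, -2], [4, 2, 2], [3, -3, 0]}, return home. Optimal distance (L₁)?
42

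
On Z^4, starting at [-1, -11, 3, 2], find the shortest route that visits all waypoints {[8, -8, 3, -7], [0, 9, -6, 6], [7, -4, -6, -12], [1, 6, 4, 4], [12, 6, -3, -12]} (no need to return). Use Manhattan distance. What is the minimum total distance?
108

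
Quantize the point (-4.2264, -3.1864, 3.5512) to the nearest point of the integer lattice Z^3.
(-4, -3, 4)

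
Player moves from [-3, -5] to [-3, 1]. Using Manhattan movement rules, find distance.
6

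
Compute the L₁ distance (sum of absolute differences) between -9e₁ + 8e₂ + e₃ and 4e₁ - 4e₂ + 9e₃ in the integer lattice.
33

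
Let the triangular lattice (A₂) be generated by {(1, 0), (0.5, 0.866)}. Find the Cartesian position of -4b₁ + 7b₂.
(-0.5, 6.062)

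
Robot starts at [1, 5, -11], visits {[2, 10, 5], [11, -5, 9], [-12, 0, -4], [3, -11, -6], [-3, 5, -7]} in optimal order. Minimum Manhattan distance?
110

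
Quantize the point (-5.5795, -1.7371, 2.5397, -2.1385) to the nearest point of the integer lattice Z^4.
(-6, -2, 3, -2)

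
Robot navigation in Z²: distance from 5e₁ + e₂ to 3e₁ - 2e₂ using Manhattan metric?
5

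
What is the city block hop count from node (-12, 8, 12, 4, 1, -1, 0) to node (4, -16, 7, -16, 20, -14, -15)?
112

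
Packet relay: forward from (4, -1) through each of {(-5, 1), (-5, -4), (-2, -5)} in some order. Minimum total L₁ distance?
19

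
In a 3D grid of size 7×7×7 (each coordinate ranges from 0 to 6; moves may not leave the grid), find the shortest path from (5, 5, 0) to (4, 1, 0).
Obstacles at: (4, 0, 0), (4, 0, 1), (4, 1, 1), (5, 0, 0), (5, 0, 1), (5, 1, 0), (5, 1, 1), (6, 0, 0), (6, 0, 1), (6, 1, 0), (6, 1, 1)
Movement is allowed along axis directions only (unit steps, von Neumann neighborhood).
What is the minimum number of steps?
5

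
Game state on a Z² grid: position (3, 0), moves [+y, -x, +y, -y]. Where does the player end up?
(2, 1)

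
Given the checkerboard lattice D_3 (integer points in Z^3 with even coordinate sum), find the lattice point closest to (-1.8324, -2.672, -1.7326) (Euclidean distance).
(-2, -2, -2)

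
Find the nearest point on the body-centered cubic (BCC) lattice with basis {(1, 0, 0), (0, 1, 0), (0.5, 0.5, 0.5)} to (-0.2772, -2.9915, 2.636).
(0, -3, 3)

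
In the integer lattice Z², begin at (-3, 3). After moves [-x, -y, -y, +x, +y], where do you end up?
(-3, 2)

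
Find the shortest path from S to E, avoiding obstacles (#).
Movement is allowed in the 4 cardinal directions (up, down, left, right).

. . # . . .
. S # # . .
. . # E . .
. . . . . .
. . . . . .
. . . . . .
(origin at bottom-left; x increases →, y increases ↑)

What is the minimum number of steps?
5
(one shortest path: (1, 4) → (1, 3) → (1, 2) → (2, 2) → (3, 2) → (3, 3))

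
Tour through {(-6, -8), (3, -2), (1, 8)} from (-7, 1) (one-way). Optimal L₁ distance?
37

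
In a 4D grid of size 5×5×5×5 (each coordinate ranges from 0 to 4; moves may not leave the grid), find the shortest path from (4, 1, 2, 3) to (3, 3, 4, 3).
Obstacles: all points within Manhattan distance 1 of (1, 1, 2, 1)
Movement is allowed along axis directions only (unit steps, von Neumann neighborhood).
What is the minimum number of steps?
5
(one shortest path: (4, 1, 2, 3) → (3, 1, 2, 3) → (3, 2, 2, 3) → (3, 3, 2, 3) → (3, 3, 3, 3) → (3, 3, 4, 3))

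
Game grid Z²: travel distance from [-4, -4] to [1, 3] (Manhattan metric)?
12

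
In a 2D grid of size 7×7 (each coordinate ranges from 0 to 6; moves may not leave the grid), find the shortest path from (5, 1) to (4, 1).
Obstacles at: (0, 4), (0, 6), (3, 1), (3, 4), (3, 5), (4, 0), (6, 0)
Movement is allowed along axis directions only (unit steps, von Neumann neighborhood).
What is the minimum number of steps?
1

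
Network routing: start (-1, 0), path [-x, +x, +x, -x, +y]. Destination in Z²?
(-1, 1)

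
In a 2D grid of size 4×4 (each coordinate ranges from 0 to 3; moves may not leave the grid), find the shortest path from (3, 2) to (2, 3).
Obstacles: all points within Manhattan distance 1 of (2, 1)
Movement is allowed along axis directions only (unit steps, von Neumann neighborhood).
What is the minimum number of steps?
2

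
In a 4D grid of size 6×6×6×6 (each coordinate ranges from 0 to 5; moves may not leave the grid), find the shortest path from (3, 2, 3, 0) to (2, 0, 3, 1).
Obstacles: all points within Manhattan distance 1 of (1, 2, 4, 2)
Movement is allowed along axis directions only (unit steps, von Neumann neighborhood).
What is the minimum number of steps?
4
(one shortest path: (3, 2, 3, 0) → (2, 2, 3, 0) → (2, 1, 3, 0) → (2, 0, 3, 0) → (2, 0, 3, 1))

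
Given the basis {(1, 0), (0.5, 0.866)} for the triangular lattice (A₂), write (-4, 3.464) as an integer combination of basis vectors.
-6b₁ + 4b₂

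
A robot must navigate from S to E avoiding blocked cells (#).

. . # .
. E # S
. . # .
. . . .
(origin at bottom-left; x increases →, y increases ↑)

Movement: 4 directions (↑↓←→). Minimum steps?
6
(one shortest path: (3, 2) → (3, 1) → (3, 0) → (2, 0) → (1, 0) → (1, 1) → (1, 2))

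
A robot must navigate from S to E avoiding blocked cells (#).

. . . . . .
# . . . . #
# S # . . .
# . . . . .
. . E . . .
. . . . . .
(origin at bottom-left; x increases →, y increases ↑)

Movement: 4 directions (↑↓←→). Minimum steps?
3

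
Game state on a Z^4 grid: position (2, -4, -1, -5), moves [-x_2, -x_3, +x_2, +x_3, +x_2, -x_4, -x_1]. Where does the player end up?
(1, -3, -1, -6)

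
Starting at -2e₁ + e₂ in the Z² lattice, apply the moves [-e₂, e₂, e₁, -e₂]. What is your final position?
(-1, 0)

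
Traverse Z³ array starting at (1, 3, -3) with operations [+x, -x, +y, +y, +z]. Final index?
(1, 5, -2)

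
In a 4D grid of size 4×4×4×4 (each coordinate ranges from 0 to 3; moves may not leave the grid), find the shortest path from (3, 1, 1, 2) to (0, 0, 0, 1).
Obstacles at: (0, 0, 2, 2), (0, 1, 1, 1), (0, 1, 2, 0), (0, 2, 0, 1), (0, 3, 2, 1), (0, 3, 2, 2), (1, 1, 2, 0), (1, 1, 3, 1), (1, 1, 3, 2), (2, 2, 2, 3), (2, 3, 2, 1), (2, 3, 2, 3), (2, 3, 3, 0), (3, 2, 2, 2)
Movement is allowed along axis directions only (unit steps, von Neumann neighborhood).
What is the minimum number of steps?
6
(one shortest path: (3, 1, 1, 2) → (2, 1, 1, 2) → (1, 1, 1, 2) → (0, 1, 1, 2) → (0, 0, 1, 2) → (0, 0, 0, 2) → (0, 0, 0, 1))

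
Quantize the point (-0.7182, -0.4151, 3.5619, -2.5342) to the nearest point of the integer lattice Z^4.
(-1, 0, 4, -3)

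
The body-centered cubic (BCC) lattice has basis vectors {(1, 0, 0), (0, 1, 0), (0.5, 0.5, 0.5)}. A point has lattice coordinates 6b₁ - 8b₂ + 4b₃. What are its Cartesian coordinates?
(8, -6, 2)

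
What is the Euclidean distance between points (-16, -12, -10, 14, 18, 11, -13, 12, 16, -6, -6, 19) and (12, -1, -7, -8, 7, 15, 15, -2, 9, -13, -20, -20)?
65.8027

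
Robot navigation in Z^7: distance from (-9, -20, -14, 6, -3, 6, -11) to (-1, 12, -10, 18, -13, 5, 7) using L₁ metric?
85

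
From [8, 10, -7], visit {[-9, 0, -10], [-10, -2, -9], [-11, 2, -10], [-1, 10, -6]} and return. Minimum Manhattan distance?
72
(one optimal route: (8, 10, -7) → (-9, 0, -10) → (-10, -2, -9) → (-11, 2, -10) → (-1, 10, -6) → (8, 10, -7))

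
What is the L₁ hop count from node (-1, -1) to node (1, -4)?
5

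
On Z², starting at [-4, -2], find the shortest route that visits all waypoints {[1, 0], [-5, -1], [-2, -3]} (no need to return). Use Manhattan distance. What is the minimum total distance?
13
(one optimal route: (-4, -2) → (-5, -1) → (-2, -3) → (1, 0))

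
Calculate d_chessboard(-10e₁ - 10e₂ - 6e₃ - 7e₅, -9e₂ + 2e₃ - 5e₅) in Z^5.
10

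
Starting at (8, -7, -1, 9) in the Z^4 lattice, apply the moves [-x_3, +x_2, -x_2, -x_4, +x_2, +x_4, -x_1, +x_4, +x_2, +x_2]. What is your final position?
(7, -4, -2, 10)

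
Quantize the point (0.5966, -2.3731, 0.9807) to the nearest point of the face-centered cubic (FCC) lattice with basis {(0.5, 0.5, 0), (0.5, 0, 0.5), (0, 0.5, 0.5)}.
(0.5, -2.5, 1)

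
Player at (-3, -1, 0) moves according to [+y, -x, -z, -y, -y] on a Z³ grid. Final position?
(-4, -2, -1)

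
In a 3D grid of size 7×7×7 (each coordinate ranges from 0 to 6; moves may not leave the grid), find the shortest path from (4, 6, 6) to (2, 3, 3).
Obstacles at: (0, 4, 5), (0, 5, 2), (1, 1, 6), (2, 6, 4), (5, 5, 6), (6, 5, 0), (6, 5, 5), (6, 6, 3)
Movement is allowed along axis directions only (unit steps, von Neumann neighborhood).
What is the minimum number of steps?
8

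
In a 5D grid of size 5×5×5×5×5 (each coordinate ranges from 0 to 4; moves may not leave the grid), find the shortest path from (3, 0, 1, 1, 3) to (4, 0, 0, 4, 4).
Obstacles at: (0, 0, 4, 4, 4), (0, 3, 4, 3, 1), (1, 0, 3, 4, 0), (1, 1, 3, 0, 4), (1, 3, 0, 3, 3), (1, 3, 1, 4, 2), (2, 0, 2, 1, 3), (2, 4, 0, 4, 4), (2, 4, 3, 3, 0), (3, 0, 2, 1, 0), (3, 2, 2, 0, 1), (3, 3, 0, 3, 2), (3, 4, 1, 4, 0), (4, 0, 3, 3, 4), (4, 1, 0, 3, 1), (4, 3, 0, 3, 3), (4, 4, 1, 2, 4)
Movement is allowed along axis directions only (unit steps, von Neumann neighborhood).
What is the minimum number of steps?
6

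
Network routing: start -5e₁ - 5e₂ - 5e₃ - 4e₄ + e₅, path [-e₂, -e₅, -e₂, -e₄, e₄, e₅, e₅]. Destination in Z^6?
(-5, -7, -5, -4, 2, 0)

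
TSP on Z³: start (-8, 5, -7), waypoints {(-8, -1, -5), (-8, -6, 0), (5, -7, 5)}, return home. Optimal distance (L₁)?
74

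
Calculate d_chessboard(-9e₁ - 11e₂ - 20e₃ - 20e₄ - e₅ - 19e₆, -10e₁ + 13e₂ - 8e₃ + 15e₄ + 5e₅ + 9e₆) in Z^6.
35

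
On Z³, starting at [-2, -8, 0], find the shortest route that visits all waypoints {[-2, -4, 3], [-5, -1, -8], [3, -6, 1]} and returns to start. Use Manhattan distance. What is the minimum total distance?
52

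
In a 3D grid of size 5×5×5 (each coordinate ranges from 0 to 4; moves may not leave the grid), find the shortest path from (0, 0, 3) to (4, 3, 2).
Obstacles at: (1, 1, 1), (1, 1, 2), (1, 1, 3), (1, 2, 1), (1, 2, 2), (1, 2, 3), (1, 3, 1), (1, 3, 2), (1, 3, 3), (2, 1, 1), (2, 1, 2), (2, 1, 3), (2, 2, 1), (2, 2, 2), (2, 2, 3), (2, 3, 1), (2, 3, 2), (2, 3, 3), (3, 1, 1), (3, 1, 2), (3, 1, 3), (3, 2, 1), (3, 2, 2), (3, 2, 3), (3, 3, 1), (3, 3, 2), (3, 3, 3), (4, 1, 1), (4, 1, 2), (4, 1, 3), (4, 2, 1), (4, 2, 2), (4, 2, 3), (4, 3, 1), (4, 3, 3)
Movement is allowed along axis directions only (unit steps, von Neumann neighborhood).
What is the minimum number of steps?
10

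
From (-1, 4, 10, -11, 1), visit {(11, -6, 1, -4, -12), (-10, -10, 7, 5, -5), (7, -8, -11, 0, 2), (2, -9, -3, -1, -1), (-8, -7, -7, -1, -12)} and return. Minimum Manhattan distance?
206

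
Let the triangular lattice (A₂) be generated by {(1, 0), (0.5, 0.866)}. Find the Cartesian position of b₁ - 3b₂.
(-0.5, -2.598)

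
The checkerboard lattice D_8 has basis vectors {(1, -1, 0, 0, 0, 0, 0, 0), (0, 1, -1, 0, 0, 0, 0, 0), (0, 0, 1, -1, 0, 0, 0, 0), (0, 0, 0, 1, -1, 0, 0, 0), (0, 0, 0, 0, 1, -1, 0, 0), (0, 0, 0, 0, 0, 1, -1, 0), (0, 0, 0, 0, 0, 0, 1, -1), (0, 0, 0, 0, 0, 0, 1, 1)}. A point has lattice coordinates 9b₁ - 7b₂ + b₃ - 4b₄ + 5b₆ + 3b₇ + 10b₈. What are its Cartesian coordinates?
(9, -16, 8, -5, 4, 5, 8, 7)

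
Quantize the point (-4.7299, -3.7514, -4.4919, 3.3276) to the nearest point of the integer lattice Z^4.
(-5, -4, -4, 3)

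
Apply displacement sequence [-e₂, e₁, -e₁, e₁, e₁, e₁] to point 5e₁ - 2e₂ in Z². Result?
(8, -3)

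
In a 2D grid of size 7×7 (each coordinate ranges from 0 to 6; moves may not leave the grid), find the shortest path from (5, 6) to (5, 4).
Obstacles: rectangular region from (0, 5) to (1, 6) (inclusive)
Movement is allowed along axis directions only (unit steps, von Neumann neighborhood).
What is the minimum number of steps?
2
(one shortest path: (5, 6) → (5, 5) → (5, 4))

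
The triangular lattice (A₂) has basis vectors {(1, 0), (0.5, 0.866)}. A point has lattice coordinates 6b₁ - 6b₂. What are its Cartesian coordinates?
(3, -5.196)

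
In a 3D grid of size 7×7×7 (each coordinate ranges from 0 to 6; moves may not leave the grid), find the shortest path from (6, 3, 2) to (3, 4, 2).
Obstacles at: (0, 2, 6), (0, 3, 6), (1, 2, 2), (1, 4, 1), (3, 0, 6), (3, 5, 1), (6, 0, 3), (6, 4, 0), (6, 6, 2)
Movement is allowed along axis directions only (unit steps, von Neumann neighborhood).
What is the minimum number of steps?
4
(one shortest path: (6, 3, 2) → (5, 3, 2) → (4, 3, 2) → (3, 3, 2) → (3, 4, 2))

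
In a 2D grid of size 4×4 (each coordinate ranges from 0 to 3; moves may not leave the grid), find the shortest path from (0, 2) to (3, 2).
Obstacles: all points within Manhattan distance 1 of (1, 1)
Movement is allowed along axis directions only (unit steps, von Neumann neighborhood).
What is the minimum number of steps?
5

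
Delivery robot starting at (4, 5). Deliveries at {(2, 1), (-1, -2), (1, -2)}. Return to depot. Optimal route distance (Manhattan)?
24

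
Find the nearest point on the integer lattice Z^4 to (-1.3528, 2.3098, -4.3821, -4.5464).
(-1, 2, -4, -5)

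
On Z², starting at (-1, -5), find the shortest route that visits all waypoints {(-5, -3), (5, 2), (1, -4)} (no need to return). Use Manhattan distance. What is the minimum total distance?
23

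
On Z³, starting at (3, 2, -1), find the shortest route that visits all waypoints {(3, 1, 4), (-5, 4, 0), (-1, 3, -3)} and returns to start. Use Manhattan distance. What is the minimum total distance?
36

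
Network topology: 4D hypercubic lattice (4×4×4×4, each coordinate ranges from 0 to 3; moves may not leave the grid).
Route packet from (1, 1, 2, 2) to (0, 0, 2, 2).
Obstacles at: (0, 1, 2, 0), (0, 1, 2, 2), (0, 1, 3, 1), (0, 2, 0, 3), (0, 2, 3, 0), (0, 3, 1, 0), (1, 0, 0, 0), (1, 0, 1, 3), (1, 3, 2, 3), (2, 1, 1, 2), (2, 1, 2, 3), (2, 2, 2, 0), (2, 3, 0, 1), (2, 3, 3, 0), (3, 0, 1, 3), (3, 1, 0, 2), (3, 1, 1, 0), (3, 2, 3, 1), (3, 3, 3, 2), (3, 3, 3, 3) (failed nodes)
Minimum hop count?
2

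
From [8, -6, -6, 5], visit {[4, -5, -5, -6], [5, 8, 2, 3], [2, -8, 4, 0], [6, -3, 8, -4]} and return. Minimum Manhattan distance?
104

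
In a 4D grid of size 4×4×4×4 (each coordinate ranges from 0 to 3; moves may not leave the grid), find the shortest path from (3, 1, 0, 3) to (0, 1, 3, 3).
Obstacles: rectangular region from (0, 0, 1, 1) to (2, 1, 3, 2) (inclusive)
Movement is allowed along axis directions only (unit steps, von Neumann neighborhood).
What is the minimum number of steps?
6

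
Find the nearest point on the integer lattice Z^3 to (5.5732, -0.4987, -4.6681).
(6, 0, -5)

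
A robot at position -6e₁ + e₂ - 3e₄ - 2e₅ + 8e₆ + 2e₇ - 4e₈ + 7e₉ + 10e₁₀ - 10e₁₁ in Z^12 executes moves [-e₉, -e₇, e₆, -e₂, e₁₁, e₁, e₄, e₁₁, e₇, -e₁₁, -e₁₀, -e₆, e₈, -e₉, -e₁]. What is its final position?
(-6, 0, 0, -2, -2, 8, 2, -3, 5, 9, -9, 0)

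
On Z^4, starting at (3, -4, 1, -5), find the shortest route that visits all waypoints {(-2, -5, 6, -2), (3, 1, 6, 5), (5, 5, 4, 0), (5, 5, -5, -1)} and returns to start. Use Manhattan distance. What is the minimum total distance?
76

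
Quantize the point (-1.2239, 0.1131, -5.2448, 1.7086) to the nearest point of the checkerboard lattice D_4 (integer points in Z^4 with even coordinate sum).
(-1, 0, -5, 2)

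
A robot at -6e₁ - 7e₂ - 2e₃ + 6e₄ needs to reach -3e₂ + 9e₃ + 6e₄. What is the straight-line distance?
13.1529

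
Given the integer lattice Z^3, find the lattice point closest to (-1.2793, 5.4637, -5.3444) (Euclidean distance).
(-1, 5, -5)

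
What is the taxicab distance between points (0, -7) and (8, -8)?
9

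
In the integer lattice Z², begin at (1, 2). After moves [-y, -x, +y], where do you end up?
(0, 2)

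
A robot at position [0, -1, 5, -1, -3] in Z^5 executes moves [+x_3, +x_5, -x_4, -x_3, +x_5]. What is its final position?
(0, -1, 5, -2, -1)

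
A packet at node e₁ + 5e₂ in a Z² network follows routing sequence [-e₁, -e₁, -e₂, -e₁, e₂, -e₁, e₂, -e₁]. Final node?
(-4, 6)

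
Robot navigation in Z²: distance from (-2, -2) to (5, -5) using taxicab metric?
10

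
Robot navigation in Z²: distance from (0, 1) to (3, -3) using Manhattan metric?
7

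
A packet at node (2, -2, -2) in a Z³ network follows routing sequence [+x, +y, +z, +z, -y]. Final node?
(3, -2, 0)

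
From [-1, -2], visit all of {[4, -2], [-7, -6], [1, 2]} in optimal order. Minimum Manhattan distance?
28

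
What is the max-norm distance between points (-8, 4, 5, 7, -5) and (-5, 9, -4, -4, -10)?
11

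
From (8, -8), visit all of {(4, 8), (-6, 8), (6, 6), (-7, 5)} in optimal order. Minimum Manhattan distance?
34
(one optimal route: (8, -8) → (6, 6) → (4, 8) → (-6, 8) → (-7, 5))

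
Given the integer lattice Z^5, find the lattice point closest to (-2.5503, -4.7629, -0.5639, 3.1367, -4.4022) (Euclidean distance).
(-3, -5, -1, 3, -4)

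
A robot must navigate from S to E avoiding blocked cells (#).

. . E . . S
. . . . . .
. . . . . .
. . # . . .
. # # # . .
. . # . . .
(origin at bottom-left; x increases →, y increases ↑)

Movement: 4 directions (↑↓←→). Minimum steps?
3
(one shortest path: (5, 5) → (4, 5) → (3, 5) → (2, 5))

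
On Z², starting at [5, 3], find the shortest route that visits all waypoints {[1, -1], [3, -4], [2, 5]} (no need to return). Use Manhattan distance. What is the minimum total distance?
17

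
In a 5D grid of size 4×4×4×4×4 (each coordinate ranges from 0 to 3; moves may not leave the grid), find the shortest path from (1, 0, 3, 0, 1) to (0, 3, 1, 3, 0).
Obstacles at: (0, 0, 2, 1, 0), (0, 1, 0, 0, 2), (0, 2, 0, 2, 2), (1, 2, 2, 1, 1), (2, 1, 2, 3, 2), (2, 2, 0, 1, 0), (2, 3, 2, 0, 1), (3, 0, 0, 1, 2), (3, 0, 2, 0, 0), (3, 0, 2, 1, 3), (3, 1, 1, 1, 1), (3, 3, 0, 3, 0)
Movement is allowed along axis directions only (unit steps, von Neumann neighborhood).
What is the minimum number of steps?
10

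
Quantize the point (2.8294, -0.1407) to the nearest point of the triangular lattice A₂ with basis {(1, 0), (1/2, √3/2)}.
(3, 0)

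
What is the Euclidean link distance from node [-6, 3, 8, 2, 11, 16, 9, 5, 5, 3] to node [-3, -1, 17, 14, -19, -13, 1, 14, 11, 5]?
46.6476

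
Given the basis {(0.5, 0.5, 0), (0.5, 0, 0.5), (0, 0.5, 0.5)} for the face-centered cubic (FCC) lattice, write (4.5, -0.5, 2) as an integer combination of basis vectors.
2b₁ + 7b₂ - 3b₃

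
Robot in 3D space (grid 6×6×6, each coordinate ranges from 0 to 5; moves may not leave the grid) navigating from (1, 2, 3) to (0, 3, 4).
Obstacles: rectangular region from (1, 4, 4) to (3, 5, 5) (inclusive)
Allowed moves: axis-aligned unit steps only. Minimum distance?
3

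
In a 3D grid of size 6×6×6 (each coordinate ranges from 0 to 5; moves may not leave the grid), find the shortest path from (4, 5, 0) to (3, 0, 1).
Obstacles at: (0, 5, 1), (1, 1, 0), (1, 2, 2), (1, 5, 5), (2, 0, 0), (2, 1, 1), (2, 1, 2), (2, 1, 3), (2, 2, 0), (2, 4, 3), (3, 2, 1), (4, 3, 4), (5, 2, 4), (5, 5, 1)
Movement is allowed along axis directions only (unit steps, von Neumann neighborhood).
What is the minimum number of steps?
7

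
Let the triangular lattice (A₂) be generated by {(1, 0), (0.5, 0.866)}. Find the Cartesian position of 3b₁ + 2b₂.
(4, 1.732)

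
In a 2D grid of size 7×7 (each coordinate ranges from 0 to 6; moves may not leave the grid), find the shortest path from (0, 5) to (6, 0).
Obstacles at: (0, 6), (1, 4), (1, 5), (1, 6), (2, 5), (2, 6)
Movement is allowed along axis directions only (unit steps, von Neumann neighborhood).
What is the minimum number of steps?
11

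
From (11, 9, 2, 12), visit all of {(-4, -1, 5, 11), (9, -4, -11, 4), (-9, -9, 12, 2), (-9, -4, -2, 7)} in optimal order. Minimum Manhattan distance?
112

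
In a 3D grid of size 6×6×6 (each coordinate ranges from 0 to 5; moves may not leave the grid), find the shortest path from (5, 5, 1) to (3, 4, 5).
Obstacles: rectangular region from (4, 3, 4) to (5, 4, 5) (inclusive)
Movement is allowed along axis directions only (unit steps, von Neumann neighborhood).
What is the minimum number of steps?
7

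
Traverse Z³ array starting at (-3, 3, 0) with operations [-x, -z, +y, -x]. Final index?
(-5, 4, -1)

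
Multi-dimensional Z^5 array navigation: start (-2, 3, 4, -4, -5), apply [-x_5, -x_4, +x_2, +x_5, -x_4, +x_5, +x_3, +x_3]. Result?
(-2, 4, 6, -6, -4)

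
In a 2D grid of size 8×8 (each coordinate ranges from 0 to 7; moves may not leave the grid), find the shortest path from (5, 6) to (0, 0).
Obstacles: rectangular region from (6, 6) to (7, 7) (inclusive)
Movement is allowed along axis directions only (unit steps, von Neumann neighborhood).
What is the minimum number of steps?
11
(one shortest path: (5, 6) → (4, 6) → (3, 6) → (2, 6) → (1, 6) → (0, 6) → (0, 5) → (0, 4) → (0, 3) → (0, 2) → (0, 1) → (0, 0))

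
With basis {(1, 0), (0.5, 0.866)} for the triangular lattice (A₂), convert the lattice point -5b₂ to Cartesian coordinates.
(-2.5, -4.33)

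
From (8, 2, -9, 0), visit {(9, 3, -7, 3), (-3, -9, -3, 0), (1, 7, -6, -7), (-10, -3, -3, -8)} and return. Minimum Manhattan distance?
104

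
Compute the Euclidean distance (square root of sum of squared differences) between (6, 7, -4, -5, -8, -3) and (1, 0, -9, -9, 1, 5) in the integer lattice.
16.1245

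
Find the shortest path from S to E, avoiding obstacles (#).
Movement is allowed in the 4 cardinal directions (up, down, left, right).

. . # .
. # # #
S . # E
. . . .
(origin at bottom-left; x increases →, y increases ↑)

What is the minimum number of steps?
5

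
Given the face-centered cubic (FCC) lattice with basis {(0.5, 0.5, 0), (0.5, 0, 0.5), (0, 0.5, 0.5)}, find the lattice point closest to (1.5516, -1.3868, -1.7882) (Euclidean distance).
(1.5, -1.5, -2)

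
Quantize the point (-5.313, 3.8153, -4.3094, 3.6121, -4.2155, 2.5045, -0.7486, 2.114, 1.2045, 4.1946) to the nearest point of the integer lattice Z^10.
(-5, 4, -4, 4, -4, 3, -1, 2, 1, 4)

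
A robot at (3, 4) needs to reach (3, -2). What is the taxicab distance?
6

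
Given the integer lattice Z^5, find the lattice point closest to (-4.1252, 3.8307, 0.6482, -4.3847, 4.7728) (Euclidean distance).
(-4, 4, 1, -4, 5)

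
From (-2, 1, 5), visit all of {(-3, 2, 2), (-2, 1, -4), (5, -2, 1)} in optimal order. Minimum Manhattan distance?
28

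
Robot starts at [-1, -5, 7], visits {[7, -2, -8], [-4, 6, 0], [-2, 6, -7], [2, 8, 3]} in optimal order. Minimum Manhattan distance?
58
(one optimal route: (-1, -5, 7) → (2, 8, 3) → (-4, 6, 0) → (-2, 6, -7) → (7, -2, -8))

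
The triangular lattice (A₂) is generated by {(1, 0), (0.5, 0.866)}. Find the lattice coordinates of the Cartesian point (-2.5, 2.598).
-4b₁ + 3b₂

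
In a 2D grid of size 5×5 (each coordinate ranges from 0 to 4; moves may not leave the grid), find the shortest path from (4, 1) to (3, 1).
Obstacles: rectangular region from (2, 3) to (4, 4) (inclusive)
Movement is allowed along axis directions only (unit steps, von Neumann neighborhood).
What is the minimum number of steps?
1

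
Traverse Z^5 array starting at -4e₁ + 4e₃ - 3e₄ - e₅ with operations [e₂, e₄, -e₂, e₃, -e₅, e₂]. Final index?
(-4, 1, 5, -2, -2)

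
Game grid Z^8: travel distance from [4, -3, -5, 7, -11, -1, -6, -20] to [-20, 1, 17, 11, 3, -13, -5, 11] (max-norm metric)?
31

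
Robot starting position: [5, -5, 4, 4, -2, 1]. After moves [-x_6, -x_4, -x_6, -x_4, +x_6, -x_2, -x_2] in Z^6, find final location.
(5, -7, 4, 2, -2, 0)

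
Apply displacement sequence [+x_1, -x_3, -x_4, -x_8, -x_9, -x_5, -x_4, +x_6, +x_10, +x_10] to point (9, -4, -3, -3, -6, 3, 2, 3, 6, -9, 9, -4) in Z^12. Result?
(10, -4, -4, -5, -7, 4, 2, 2, 5, -7, 9, -4)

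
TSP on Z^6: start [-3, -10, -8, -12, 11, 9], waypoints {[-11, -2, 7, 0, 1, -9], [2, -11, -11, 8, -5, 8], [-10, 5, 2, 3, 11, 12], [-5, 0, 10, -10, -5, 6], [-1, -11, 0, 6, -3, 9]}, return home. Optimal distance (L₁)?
250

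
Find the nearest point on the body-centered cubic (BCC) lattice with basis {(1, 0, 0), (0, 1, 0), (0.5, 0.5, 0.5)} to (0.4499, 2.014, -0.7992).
(0, 2, -1)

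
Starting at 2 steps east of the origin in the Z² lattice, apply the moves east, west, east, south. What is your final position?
(3, -1)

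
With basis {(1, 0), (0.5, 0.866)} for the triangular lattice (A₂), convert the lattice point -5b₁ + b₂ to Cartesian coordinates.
(-4.5, 0.866)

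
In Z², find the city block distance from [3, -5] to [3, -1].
4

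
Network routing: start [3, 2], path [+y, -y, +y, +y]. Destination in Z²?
(3, 4)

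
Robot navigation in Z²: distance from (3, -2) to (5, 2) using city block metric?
6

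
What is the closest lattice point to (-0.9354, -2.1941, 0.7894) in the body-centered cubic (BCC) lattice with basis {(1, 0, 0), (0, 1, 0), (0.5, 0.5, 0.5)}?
(-1, -2, 1)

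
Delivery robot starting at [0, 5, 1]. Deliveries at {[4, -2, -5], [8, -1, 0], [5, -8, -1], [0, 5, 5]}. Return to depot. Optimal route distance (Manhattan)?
62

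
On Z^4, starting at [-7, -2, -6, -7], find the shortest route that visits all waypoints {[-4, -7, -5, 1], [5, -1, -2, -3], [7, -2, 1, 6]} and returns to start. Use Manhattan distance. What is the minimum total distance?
80
(one optimal route: (-7, -2, -6, -7) → (-4, -7, -5, 1) → (7, -2, 1, 6) → (5, -1, -2, -3) → (-7, -2, -6, -7))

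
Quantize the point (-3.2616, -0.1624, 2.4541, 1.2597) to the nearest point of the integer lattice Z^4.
(-3, 0, 2, 1)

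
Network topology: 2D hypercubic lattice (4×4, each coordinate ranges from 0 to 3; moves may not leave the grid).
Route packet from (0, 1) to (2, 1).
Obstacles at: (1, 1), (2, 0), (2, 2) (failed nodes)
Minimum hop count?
8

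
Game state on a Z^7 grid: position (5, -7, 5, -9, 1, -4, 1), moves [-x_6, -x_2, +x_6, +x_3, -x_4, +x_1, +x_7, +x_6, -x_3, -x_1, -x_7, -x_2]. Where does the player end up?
(5, -9, 5, -10, 1, -3, 1)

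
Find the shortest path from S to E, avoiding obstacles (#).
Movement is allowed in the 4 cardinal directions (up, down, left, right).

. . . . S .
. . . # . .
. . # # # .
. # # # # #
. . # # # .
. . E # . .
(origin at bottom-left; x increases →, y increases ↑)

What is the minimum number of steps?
11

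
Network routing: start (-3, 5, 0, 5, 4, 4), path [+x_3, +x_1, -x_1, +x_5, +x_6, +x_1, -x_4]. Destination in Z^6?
(-2, 5, 1, 4, 5, 5)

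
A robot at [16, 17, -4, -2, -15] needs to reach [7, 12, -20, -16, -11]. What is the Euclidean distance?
23.9583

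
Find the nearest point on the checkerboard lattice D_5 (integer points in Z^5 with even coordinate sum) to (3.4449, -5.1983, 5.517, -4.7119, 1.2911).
(3, -5, 6, -5, 1)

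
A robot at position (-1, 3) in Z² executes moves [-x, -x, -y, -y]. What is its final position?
(-3, 1)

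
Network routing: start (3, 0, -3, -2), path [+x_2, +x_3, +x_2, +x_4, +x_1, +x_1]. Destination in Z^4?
(5, 2, -2, -1)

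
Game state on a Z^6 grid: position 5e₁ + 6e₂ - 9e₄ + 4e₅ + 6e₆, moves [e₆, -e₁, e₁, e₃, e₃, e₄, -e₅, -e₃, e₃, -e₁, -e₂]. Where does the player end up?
(4, 5, 2, -8, 3, 7)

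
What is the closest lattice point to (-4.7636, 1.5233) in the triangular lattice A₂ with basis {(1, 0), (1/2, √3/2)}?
(-5, 1.732)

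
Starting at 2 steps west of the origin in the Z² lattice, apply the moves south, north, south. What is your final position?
(-2, -1)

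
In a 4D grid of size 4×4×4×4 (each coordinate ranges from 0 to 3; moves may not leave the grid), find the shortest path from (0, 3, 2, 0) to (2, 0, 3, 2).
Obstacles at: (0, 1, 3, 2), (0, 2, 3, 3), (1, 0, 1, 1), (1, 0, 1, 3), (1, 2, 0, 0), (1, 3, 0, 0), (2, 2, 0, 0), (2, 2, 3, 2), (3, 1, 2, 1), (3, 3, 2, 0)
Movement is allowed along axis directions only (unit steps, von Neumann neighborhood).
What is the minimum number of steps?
8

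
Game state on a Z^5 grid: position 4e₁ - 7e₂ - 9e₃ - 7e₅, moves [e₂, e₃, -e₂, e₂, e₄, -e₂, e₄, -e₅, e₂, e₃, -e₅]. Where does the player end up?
(4, -6, -7, 2, -9)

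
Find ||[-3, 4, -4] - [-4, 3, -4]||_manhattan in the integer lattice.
2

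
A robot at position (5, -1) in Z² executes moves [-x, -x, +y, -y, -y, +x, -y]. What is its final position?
(4, -3)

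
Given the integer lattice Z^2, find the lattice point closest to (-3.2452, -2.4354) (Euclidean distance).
(-3, -2)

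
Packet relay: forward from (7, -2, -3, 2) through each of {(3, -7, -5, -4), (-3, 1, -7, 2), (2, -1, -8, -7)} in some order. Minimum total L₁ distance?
47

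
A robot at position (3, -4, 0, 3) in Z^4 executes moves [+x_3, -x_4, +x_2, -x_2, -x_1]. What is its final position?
(2, -4, 1, 2)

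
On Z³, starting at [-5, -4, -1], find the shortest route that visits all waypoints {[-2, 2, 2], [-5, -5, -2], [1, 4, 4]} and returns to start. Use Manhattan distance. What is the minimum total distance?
42
(one optimal route: (-5, -4, -1) → (-2, 2, 2) → (1, 4, 4) → (-5, -5, -2) → (-5, -4, -1))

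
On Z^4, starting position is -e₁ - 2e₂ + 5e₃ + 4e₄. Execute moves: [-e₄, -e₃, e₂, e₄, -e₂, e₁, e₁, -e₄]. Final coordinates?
(1, -2, 4, 3)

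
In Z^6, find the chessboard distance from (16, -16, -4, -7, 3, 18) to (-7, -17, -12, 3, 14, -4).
23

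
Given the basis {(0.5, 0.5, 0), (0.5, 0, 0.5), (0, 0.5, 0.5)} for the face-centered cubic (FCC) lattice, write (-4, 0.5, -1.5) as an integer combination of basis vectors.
-2b₁ - 6b₂ + 3b₃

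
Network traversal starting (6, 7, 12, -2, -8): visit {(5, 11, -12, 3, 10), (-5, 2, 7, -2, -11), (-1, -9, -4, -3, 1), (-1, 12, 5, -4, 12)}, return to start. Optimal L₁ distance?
186
(one optimal route: (6, 7, 12, -2, -8) → (-5, 2, 7, -2, -11) → (-1, -9, -4, -3, 1) → (5, 11, -12, 3, 10) → (-1, 12, 5, -4, 12) → (6, 7, 12, -2, -8))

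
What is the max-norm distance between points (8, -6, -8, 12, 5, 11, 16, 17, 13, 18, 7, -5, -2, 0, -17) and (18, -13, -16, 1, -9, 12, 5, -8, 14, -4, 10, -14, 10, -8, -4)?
25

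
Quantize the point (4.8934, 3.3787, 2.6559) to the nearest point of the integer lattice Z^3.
(5, 3, 3)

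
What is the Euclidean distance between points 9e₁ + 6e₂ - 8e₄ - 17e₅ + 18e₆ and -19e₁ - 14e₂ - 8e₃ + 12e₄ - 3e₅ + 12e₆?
43.359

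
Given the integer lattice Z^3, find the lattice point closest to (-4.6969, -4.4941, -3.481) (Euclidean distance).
(-5, -4, -3)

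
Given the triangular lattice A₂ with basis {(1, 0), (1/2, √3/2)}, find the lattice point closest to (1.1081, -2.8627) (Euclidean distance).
(1.5, -2.598)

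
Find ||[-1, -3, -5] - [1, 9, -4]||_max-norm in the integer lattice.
12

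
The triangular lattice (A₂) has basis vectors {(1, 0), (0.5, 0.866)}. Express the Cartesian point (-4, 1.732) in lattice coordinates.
-5b₁ + 2b₂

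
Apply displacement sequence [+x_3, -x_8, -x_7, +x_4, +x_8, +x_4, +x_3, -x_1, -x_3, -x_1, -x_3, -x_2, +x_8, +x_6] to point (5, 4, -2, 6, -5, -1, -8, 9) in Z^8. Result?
(3, 3, -2, 8, -5, 0, -9, 10)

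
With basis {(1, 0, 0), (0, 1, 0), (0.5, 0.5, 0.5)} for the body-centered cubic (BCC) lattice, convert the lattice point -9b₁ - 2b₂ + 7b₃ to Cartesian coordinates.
(-5.5, 1.5, 3.5)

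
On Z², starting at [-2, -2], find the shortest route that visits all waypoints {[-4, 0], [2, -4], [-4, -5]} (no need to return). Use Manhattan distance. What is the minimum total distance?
16
(one optimal route: (-2, -2) → (-4, 0) → (-4, -5) → (2, -4))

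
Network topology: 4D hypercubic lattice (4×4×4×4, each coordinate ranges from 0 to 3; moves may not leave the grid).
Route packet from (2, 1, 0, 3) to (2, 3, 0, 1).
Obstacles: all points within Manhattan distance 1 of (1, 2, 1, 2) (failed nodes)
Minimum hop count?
4
(one shortest path: (2, 1, 0, 3) → (2, 2, 0, 3) → (2, 3, 0, 3) → (2, 3, 0, 2) → (2, 3, 0, 1))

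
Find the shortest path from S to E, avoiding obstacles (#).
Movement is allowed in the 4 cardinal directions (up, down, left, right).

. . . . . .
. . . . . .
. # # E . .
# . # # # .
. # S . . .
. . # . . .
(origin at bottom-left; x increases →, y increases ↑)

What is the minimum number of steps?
7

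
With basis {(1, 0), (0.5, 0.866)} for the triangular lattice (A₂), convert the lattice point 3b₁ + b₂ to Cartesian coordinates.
(3.5, 0.866)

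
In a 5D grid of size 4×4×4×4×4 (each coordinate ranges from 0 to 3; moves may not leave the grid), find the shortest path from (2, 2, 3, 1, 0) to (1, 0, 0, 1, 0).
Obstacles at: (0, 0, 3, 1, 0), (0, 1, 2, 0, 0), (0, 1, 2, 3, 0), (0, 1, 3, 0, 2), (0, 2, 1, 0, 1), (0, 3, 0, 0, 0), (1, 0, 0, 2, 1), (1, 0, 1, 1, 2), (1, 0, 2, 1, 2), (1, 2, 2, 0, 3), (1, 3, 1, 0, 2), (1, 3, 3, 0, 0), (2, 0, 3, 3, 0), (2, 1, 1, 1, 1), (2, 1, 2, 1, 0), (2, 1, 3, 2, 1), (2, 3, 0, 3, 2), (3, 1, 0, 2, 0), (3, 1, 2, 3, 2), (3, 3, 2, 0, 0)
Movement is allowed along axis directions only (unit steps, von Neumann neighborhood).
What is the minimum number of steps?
6
(one shortest path: (2, 2, 3, 1, 0) → (1, 2, 3, 1, 0) → (1, 1, 3, 1, 0) → (1, 0, 3, 1, 0) → (1, 0, 2, 1, 0) → (1, 0, 1, 1, 0) → (1, 0, 0, 1, 0))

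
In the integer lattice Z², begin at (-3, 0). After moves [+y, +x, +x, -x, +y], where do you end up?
(-2, 2)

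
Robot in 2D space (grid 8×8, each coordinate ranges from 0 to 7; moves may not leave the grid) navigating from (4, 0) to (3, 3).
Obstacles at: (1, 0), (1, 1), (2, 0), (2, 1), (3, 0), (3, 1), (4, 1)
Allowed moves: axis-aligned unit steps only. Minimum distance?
6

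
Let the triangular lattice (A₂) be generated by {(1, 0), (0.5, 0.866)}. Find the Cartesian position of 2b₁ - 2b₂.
(1, -1.732)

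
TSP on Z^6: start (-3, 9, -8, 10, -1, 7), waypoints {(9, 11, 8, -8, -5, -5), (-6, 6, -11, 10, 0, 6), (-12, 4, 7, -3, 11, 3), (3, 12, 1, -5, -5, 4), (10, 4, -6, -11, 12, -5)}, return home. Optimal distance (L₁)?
224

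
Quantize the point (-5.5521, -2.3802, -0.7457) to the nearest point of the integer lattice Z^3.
(-6, -2, -1)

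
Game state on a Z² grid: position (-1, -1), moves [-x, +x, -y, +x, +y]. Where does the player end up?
(0, -1)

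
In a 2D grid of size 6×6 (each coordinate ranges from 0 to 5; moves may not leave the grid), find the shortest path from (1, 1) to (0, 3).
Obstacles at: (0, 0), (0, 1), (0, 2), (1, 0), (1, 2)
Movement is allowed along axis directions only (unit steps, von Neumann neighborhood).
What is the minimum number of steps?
5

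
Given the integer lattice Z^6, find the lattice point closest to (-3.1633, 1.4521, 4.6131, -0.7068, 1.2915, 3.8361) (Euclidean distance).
(-3, 1, 5, -1, 1, 4)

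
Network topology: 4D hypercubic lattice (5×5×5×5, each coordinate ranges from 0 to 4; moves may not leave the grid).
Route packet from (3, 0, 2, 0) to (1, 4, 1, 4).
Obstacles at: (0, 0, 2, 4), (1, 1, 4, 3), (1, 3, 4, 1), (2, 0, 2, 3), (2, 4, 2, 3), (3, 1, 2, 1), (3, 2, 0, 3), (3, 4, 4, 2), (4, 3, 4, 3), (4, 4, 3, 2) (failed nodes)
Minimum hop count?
11
(one shortest path: (3, 0, 2, 0) → (2, 0, 2, 0) → (1, 0, 2, 0) → (1, 1, 2, 0) → (1, 2, 2, 0) → (1, 3, 2, 0) → (1, 4, 2, 0) → (1, 4, 1, 0) → (1, 4, 1, 1) → (1, 4, 1, 2) → (1, 4, 1, 3) → (1, 4, 1, 4))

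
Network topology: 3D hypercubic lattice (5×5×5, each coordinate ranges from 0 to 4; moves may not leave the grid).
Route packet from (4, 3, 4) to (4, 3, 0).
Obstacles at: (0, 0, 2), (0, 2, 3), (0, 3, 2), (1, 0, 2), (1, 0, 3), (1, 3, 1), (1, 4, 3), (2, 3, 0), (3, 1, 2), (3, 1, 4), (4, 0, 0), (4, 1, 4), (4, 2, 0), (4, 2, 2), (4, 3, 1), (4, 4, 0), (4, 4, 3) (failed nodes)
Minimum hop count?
6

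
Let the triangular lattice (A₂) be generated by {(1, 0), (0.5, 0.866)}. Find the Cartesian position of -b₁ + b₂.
(-0.5, 0.866)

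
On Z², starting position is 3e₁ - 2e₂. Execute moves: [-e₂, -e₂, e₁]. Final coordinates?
(4, -4)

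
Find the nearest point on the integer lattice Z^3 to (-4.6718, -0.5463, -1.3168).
(-5, -1, -1)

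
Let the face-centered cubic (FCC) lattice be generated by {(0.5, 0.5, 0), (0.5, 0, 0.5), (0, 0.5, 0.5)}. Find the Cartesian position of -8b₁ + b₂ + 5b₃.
(-3.5, -1.5, 3)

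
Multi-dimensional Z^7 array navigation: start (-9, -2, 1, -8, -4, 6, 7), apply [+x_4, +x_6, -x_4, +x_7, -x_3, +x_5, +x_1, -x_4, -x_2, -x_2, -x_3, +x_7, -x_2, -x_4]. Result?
(-8, -5, -1, -10, -3, 7, 9)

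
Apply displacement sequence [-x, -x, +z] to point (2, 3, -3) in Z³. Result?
(0, 3, -2)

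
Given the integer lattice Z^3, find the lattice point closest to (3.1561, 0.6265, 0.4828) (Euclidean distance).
(3, 1, 0)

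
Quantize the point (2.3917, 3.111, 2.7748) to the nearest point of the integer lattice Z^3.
(2, 3, 3)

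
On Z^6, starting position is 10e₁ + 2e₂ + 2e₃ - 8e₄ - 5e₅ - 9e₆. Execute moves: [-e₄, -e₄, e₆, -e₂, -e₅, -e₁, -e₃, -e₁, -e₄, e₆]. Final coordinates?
(8, 1, 1, -11, -6, -7)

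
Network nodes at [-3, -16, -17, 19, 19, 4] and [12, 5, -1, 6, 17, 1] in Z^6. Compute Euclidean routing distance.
33.2265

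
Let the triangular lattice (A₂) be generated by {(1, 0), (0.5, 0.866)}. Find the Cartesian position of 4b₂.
(2, 3.464)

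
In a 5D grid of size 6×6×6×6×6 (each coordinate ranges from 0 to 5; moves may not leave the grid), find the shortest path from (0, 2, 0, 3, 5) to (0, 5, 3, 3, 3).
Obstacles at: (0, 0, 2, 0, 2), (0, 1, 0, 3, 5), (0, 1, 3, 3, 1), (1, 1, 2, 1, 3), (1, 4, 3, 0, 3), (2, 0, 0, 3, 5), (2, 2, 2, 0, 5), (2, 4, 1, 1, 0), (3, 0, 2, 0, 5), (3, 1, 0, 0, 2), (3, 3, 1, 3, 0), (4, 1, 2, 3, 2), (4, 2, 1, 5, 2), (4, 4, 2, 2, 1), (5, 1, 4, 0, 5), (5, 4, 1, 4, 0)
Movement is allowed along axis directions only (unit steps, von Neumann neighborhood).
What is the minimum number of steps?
8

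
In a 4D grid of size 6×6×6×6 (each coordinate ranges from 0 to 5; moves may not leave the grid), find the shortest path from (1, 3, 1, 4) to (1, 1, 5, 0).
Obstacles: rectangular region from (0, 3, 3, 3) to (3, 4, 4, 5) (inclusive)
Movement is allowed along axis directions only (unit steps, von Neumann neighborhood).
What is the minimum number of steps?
10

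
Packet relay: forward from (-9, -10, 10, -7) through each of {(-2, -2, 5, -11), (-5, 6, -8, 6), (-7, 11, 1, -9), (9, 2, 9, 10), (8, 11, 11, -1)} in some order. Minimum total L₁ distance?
141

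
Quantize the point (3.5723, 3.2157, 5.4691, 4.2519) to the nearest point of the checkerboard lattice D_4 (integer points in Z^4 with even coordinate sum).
(4, 3, 5, 4)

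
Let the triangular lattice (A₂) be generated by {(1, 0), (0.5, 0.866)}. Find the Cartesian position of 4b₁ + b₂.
(4.5, 0.866)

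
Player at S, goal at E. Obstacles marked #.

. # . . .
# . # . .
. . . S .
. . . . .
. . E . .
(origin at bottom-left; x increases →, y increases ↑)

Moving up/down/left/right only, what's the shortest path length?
3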